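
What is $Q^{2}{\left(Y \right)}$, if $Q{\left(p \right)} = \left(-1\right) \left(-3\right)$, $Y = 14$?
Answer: $9$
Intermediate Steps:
$Q{\left(p \right)} = 3$
$Q^{2}{\left(Y \right)} = 3^{2} = 9$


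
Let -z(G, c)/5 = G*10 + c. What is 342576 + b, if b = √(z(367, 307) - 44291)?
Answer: 342576 + 4*I*√4011 ≈ 3.4258e+5 + 253.33*I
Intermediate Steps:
z(G, c) = -50*G - 5*c (z(G, c) = -5*(G*10 + c) = -5*(10*G + c) = -5*(c + 10*G) = -50*G - 5*c)
b = 4*I*√4011 (b = √((-50*367 - 5*307) - 44291) = √((-18350 - 1535) - 44291) = √(-19885 - 44291) = √(-64176) = 4*I*√4011 ≈ 253.33*I)
342576 + b = 342576 + 4*I*√4011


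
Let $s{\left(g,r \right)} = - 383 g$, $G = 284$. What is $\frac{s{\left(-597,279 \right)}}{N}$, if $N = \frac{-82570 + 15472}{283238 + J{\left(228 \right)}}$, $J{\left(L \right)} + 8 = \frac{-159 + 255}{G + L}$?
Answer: $- \frac{345391283211}{357856} \approx -9.6517 \cdot 10^{5}$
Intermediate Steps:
$J{\left(L \right)} = -8 + \frac{96}{284 + L}$ ($J{\left(L \right)} = -8 + \frac{-159 + 255}{284 + L} = -8 + \frac{96}{284 + L}$)
$N = - \frac{357856}{1510561}$ ($N = \frac{-82570 + 15472}{283238 + \frac{8 \left(-272 - 228\right)}{284 + 228}} = - \frac{67098}{283238 + \frac{8 \left(-272 - 228\right)}{512}} = - \frac{67098}{283238 + 8 \cdot \frac{1}{512} \left(-500\right)} = - \frac{67098}{283238 - \frac{125}{16}} = - \frac{67098}{\frac{4531683}{16}} = \left(-67098\right) \frac{16}{4531683} = - \frac{357856}{1510561} \approx -0.2369$)
$\frac{s{\left(-597,279 \right)}}{N} = \frac{\left(-383\right) \left(-597\right)}{- \frac{357856}{1510561}} = 228651 \left(- \frac{1510561}{357856}\right) = - \frac{345391283211}{357856}$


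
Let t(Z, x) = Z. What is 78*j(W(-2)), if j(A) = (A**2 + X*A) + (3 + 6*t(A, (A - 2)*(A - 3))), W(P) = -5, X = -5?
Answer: 1794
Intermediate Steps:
j(A) = 3 + A + A**2 (j(A) = (A**2 - 5*A) + (3 + 6*A) = 3 + A + A**2)
78*j(W(-2)) = 78*(3 - 5 + (-5)**2) = 78*(3 - 5 + 25) = 78*23 = 1794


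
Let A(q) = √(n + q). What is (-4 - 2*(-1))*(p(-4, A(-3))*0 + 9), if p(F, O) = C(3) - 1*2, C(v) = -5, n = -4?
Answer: -18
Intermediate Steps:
A(q) = √(-4 + q)
p(F, O) = -7 (p(F, O) = -5 - 1*2 = -5 - 2 = -7)
(-4 - 2*(-1))*(p(-4, A(-3))*0 + 9) = (-4 - 2*(-1))*(-7*0 + 9) = (-4 + 2)*(0 + 9) = -2*9 = -18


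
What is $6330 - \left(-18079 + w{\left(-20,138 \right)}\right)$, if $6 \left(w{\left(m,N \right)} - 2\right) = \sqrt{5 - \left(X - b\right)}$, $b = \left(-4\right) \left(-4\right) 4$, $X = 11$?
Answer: $24407 - \frac{\sqrt{58}}{6} \approx 24406.0$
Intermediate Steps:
$b = 64$ ($b = 16 \cdot 4 = 64$)
$w{\left(m,N \right)} = 2 + \frac{\sqrt{58}}{6}$ ($w{\left(m,N \right)} = 2 + \frac{\sqrt{5 + \left(64 - 11\right)}}{6} = 2 + \frac{\sqrt{5 + 53}}{6} = 2 + \frac{\sqrt{58}}{6}$)
$6330 - \left(-18079 + w{\left(-20,138 \right)}\right) = 6330 - \left(-18079 + \left(2 + \frac{\sqrt{58}}{6}\right)\right) = 6330 - \left(-18077 + \frac{\sqrt{58}}{6}\right) = 6330 + \left(18077 - \frac{\sqrt{58}}{6}\right) = 24407 - \frac{\sqrt{58}}{6}$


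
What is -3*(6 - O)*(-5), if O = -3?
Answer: 135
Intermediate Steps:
-3*(6 - O)*(-5) = -3*(6 - 1*(-3))*(-5) = -3*(6 + 3)*(-5) = -3*9*(-5) = -27*(-5) = 135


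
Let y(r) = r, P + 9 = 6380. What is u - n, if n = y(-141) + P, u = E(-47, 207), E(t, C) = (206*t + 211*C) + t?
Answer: 27718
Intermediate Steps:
P = 6371 (P = -9 + 6380 = 6371)
E(t, C) = 207*t + 211*C
u = 33948 (u = 207*(-47) + 211*207 = -9729 + 43677 = 33948)
n = 6230 (n = -141 + 6371 = 6230)
u - n = 33948 - 1*6230 = 33948 - 6230 = 27718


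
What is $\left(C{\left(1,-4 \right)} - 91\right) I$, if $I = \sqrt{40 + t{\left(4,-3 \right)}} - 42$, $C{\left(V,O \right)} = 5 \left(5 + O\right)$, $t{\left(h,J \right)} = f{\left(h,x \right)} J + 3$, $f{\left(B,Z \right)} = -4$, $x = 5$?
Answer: $3612 - 86 \sqrt{55} \approx 2974.2$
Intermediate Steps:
$t{\left(h,J \right)} = 3 - 4 J$ ($t{\left(h,J \right)} = - 4 J + 3 = 3 - 4 J$)
$C{\left(V,O \right)} = 25 + 5 O$
$I = -42 + \sqrt{55}$ ($I = \sqrt{40 + \left(3 - -12\right)} - 42 = \sqrt{40 + \left(3 + 12\right)} - 42 = \sqrt{40 + 15} - 42 = \sqrt{55} - 42 = -42 + \sqrt{55} \approx -34.584$)
$\left(C{\left(1,-4 \right)} - 91\right) I = \left(\left(25 + 5 \left(-4\right)\right) - 91\right) \left(-42 + \sqrt{55}\right) = \left(\left(25 - 20\right) - 91\right) \left(-42 + \sqrt{55}\right) = \left(5 - 91\right) \left(-42 + \sqrt{55}\right) = - 86 \left(-42 + \sqrt{55}\right) = 3612 - 86 \sqrt{55}$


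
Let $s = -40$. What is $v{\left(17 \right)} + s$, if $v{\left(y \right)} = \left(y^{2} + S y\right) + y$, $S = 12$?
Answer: $470$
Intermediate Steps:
$v{\left(y \right)} = y^{2} + 13 y$ ($v{\left(y \right)} = \left(y^{2} + 12 y\right) + y = y^{2} + 13 y$)
$v{\left(17 \right)} + s = 17 \left(13 + 17\right) - 40 = 17 \cdot 30 - 40 = 510 - 40 = 470$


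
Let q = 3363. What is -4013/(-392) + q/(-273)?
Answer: -10607/5096 ≈ -2.0814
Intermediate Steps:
-4013/(-392) + q/(-273) = -4013/(-392) + 3363/(-273) = -4013*(-1/392) + 3363*(-1/273) = 4013/392 - 1121/91 = -10607/5096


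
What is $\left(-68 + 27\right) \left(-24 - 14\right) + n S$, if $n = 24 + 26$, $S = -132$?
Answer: $-5042$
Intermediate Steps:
$n = 50$
$\left(-68 + 27\right) \left(-24 - 14\right) + n S = \left(-68 + 27\right) \left(-24 - 14\right) + 50 \left(-132\right) = \left(-41\right) \left(-38\right) - 6600 = 1558 - 6600 = -5042$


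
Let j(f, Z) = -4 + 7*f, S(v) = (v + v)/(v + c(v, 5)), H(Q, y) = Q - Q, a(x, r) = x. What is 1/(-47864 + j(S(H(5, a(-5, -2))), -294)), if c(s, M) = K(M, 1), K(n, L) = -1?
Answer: -1/47868 ≈ -2.0891e-5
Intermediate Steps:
c(s, M) = -1
H(Q, y) = 0
S(v) = 2*v/(-1 + v) (S(v) = (v + v)/(v - 1) = (2*v)/(-1 + v) = 2*v/(-1 + v))
1/(-47864 + j(S(H(5, a(-5, -2))), -294)) = 1/(-47864 + (-4 + 7*(2*0/(-1 + 0)))) = 1/(-47864 + (-4 + 7*(2*0/(-1)))) = 1/(-47864 + (-4 + 7*(2*0*(-1)))) = 1/(-47864 + (-4 + 7*0)) = 1/(-47864 + (-4 + 0)) = 1/(-47864 - 4) = 1/(-47868) = -1/47868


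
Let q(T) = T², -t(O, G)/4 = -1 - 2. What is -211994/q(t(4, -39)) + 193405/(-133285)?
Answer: -2828347061/1919304 ≈ -1473.6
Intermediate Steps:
t(O, G) = 12 (t(O, G) = -4*(-1 - 2) = -4*(-3) = 12)
-211994/q(t(4, -39)) + 193405/(-133285) = -211994/(12²) + 193405/(-133285) = -211994/144 + 193405*(-1/133285) = -211994*1/144 - 38681/26657 = -105997/72 - 38681/26657 = -2828347061/1919304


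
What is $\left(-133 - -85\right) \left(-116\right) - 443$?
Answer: $5125$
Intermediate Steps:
$\left(-133 - -85\right) \left(-116\right) - 443 = \left(-133 + 85\right) \left(-116\right) - 443 = \left(-48\right) \left(-116\right) - 443 = 5568 - 443 = 5125$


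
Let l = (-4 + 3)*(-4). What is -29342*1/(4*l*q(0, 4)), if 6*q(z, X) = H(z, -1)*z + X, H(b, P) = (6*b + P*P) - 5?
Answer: -44013/16 ≈ -2750.8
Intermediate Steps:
H(b, P) = -5 + P² + 6*b (H(b, P) = (6*b + P²) - 5 = (P² + 6*b) - 5 = -5 + P² + 6*b)
q(z, X) = X/6 + z*(-4 + 6*z)/6 (q(z, X) = ((-5 + (-1)² + 6*z)*z + X)/6 = ((-5 + 1 + 6*z)*z + X)/6 = ((-4 + 6*z)*z + X)/6 = (z*(-4 + 6*z) + X)/6 = (X + z*(-4 + 6*z))/6 = X/6 + z*(-4 + 6*z)/6)
l = 4 (l = -1*(-4) = 4)
-29342*1/(4*l*q(0, 4)) = -29342*1/(16*((⅙)*4 + (⅓)*0*(-2 + 3*0))) = -29342*1/(16*(⅔ + (⅓)*0*(-2 + 0))) = -29342*1/(16*(⅔ + (⅓)*0*(-2))) = -29342*1/(16*(⅔ + 0)) = -29342/((4*(⅔))*4) = -29342/((8/3)*4) = -29342/32/3 = -29342*3/32 = -44013/16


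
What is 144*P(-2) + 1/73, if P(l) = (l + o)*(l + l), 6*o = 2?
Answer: 70081/73 ≈ 960.01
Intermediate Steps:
o = ⅓ (o = (⅙)*2 = ⅓ ≈ 0.33333)
P(l) = 2*l*(⅓ + l) (P(l) = (l + ⅓)*(l + l) = (⅓ + l)*(2*l) = 2*l*(⅓ + l))
144*P(-2) + 1/73 = 144*((⅔)*(-2)*(1 + 3*(-2))) + 1/73 = 144*((⅔)*(-2)*(1 - 6)) + 1/73 = 144*((⅔)*(-2)*(-5)) + 1/73 = 144*(20/3) + 1/73 = 960 + 1/73 = 70081/73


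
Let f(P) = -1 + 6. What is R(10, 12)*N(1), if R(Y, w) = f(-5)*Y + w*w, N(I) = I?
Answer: 194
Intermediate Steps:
f(P) = 5
R(Y, w) = w² + 5*Y (R(Y, w) = 5*Y + w*w = 5*Y + w² = w² + 5*Y)
R(10, 12)*N(1) = (12² + 5*10)*1 = (144 + 50)*1 = 194*1 = 194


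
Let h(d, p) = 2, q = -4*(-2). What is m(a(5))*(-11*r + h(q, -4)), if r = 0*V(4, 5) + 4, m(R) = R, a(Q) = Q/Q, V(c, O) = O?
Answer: -42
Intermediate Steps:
q = 8
a(Q) = 1
r = 4 (r = 0*5 + 4 = 0 + 4 = 4)
m(a(5))*(-11*r + h(q, -4)) = 1*(-11*4 + 2) = 1*(-44 + 2) = 1*(-42) = -42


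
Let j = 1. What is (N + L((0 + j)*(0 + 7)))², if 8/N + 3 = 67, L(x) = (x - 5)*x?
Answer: 12769/64 ≈ 199.52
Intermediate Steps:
L(x) = x*(-5 + x) (L(x) = (-5 + x)*x = x*(-5 + x))
N = ⅛ (N = 8/(-3 + 67) = 8/64 = 8*(1/64) = ⅛ ≈ 0.12500)
(N + L((0 + j)*(0 + 7)))² = (⅛ + ((0 + 1)*(0 + 7))*(-5 + (0 + 1)*(0 + 7)))² = (⅛ + (1*7)*(-5 + 1*7))² = (⅛ + 7*(-5 + 7))² = (⅛ + 7*2)² = (⅛ + 14)² = (113/8)² = 12769/64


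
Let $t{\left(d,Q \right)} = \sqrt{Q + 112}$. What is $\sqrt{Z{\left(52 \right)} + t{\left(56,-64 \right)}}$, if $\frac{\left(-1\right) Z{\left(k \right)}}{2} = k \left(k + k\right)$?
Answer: $2 \sqrt{-2704 + \sqrt{3}} \approx 103.97 i$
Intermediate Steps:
$Z{\left(k \right)} = - 4 k^{2}$ ($Z{\left(k \right)} = - 2 k \left(k + k\right) = - 2 k 2 k = - 2 \cdot 2 k^{2} = - 4 k^{2}$)
$t{\left(d,Q \right)} = \sqrt{112 + Q}$
$\sqrt{Z{\left(52 \right)} + t{\left(56,-64 \right)}} = \sqrt{- 4 \cdot 52^{2} + \sqrt{112 - 64}} = \sqrt{\left(-4\right) 2704 + \sqrt{48}} = \sqrt{-10816 + 4 \sqrt{3}}$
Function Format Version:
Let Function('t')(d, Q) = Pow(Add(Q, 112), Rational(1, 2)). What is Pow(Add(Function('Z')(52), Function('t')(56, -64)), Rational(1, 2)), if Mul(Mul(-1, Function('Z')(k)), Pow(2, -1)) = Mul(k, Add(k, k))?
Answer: Mul(2, Pow(Add(-2704, Pow(3, Rational(1, 2))), Rational(1, 2))) ≈ Mul(103.97, I)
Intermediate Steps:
Function('Z')(k) = Mul(-4, Pow(k, 2)) (Function('Z')(k) = Mul(-2, Mul(k, Add(k, k))) = Mul(-2, Mul(k, Mul(2, k))) = Mul(-2, Mul(2, Pow(k, 2))) = Mul(-4, Pow(k, 2)))
Function('t')(d, Q) = Pow(Add(112, Q), Rational(1, 2))
Pow(Add(Function('Z')(52), Function('t')(56, -64)), Rational(1, 2)) = Pow(Add(Mul(-4, Pow(52, 2)), Pow(Add(112, -64), Rational(1, 2))), Rational(1, 2)) = Pow(Add(Mul(-4, 2704), Pow(48, Rational(1, 2))), Rational(1, 2)) = Pow(Add(-10816, Mul(4, Pow(3, Rational(1, 2)))), Rational(1, 2))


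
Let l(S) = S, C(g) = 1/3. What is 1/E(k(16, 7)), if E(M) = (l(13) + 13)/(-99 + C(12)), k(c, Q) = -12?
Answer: -148/39 ≈ -3.7949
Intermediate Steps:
C(g) = ⅓
E(M) = -39/148 (E(M) = (13 + 13)/(-99 + ⅓) = 26/(-296/3) = 26*(-3/296) = -39/148)
1/E(k(16, 7)) = 1/(-39/148) = -148/39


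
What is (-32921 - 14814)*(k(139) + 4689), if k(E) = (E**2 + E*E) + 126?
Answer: -2074419895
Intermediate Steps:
k(E) = 126 + 2*E**2 (k(E) = (E**2 + E**2) + 126 = 2*E**2 + 126 = 126 + 2*E**2)
(-32921 - 14814)*(k(139) + 4689) = (-32921 - 14814)*((126 + 2*139**2) + 4689) = -47735*((126 + 2*19321) + 4689) = -47735*((126 + 38642) + 4689) = -47735*(38768 + 4689) = -47735*43457 = -2074419895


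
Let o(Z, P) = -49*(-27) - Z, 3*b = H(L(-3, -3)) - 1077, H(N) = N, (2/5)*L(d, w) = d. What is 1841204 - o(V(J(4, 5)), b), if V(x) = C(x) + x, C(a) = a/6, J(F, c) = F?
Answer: 5519657/3 ≈ 1.8399e+6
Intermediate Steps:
C(a) = a/6 (C(a) = a*(⅙) = a/6)
L(d, w) = 5*d/2
V(x) = 7*x/6 (V(x) = x/6 + x = 7*x/6)
b = -723/2 (b = ((5/2)*(-3) - 1077)/3 = (-15/2 - 1077)/3 = (⅓)*(-2169/2) = -723/2 ≈ -361.50)
o(Z, P) = 1323 - Z
1841204 - o(V(J(4, 5)), b) = 1841204 - (1323 - 7*4/6) = 1841204 - (1323 - 1*14/3) = 1841204 - (1323 - 14/3) = 1841204 - 1*3955/3 = 1841204 - 3955/3 = 5519657/3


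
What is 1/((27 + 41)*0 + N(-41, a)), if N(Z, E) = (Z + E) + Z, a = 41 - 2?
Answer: -1/43 ≈ -0.023256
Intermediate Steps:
a = 39
N(Z, E) = E + 2*Z (N(Z, E) = (E + Z) + Z = E + 2*Z)
1/((27 + 41)*0 + N(-41, a)) = 1/((27 + 41)*0 + (39 + 2*(-41))) = 1/(68*0 + (39 - 82)) = 1/(0 - 43) = 1/(-43) = -1/43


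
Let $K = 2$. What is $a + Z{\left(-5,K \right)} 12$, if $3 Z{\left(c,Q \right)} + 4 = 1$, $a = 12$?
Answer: $0$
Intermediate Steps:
$Z{\left(c,Q \right)} = -1$ ($Z{\left(c,Q \right)} = - \frac{4}{3} + \frac{1}{3} \cdot 1 = - \frac{4}{3} + \frac{1}{3} = -1$)
$a + Z{\left(-5,K \right)} 12 = 12 - 12 = 0$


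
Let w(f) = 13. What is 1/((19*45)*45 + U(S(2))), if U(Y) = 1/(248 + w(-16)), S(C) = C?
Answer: 261/10041976 ≈ 2.5991e-5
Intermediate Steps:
U(Y) = 1/261 (U(Y) = 1/(248 + 13) = 1/261)
1/((19*45)*45 + U(S(2))) = 1/((19*45)*45 + 1/261) = 1/(855*45 + 1/261) = 1/(38475 + 1/261) = 1/(10041976/261) = 261/10041976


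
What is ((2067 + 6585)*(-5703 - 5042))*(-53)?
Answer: 4927184220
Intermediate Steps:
((2067 + 6585)*(-5703 - 5042))*(-53) = (8652*(-10745))*(-53) = -92965740*(-53) = 4927184220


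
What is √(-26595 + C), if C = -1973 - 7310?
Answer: I*√35878 ≈ 189.41*I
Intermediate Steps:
C = -9283
√(-26595 + C) = √(-26595 - 9283) = √(-35878) = I*√35878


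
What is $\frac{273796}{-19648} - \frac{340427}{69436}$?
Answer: $- \frac{1606250547}{85267408} \approx -18.838$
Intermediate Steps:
$\frac{273796}{-19648} - \frac{340427}{69436} = 273796 \left(- \frac{1}{19648}\right) - \frac{340427}{69436} = - \frac{68449}{4912} - \frac{340427}{69436} = - \frac{1606250547}{85267408}$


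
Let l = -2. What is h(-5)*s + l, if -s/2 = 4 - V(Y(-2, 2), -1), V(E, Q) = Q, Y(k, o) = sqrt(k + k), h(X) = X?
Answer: 48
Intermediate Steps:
Y(k, o) = sqrt(2)*sqrt(k) (Y(k, o) = sqrt(2*k) = sqrt(2)*sqrt(k))
s = -10 (s = -2*(4 - 1*(-1)) = -2*(4 + 1) = -2*5 = -10)
h(-5)*s + l = -5*(-10) - 2 = 50 - 2 = 48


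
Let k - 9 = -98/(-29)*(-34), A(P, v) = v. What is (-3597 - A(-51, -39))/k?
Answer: 103182/3071 ≈ 33.599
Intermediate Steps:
k = -3071/29 (k = 9 - 98/(-29)*(-34) = 9 - 98*(-1/29)*(-34) = 9 + (98/29)*(-34) = 9 - 3332/29 = -3071/29 ≈ -105.90)
(-3597 - A(-51, -39))/k = (-3597 - 1*(-39))/(-3071/29) = (-3597 + 39)*(-29/3071) = -3558*(-29/3071) = 103182/3071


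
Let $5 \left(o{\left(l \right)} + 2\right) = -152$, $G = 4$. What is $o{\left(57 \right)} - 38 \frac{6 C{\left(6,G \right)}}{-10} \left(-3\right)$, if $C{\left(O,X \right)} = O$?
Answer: $- \frac{2214}{5} \approx -442.8$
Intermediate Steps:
$o{\left(l \right)} = - \frac{162}{5}$ ($o{\left(l \right)} = -2 + \frac{1}{5} \left(-152\right) = -2 - \frac{152}{5} = - \frac{162}{5}$)
$o{\left(57 \right)} - 38 \frac{6 C{\left(6,G \right)}}{-10} \left(-3\right) = - \frac{162}{5} - 38 \frac{6 \cdot 6}{-10} \left(-3\right) = - \frac{162}{5} - 38 \left(- \frac{1}{10}\right) 36 \left(-3\right) = - \frac{162}{5} - 38 \left(\left(- \frac{18}{5}\right) \left(-3\right)\right) = - \frac{162}{5} - 38 \cdot \frac{54}{5} = - \frac{162}{5} - \frac{2052}{5} = - \frac{2214}{5}$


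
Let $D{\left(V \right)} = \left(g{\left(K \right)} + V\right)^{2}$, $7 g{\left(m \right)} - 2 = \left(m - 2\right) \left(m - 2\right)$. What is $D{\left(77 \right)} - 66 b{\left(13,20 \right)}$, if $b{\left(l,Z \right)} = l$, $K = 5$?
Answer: $\frac{260458}{49} \approx 5315.5$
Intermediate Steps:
$g{\left(m \right)} = \frac{2}{7} + \frac{\left(-2 + m\right)^{2}}{7}$ ($g{\left(m \right)} = \frac{2}{7} + \frac{\left(m - 2\right) \left(m - 2\right)}{7} = \frac{2}{7} + \frac{\left(-2 + m\right) \left(-2 + m\right)}{7} = \frac{2}{7} + \frac{\left(-2 + m\right)^{2}}{7}$)
$D{\left(V \right)} = \left(\frac{11}{7} + V\right)^{2}$ ($D{\left(V \right)} = \left(\left(\frac{2}{7} + \frac{\left(-2 + 5\right)^{2}}{7}\right) + V\right)^{2} = \left(\left(\frac{2}{7} + \frac{3^{2}}{7}\right) + V\right)^{2} = \left(\left(\frac{2}{7} + \frac{1}{7} \cdot 9\right) + V\right)^{2} = \left(\left(\frac{2}{7} + \frac{9}{7}\right) + V\right)^{2} = \left(\frac{11}{7} + V\right)^{2}$)
$D{\left(77 \right)} - 66 b{\left(13,20 \right)} = \frac{\left(11 + 7 \cdot 77\right)^{2}}{49} - 66 \cdot 13 = \frac{\left(11 + 539\right)^{2}}{49} - 858 = \frac{550^{2}}{49} - 858 = \frac{1}{49} \cdot 302500 - 858 = \frac{302500}{49} - 858 = \frac{260458}{49}$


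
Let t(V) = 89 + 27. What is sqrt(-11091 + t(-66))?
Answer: 5*I*sqrt(439) ≈ 104.76*I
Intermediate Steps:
t(V) = 116
sqrt(-11091 + t(-66)) = sqrt(-11091 + 116) = sqrt(-10975) = 5*I*sqrt(439)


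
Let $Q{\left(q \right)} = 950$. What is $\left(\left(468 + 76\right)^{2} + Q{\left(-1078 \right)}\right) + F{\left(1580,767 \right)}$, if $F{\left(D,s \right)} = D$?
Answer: $298466$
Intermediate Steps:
$\left(\left(468 + 76\right)^{2} + Q{\left(-1078 \right)}\right) + F{\left(1580,767 \right)} = \left(\left(468 + 76\right)^{2} + 950\right) + 1580 = \left(544^{2} + 950\right) + 1580 = \left(295936 + 950\right) + 1580 = 296886 + 1580 = 298466$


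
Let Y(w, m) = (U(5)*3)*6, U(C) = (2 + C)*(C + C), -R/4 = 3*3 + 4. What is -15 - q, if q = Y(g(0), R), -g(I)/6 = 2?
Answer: -1275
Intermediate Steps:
g(I) = -12 (g(I) = -6*2 = -12)
R = -52 (R = -4*(3*3 + 4) = -4*(9 + 4) = -4*13 = -52)
U(C) = 2*C*(2 + C) (U(C) = (2 + C)*(2*C) = 2*C*(2 + C))
Y(w, m) = 1260 (Y(w, m) = ((2*5*(2 + 5))*3)*6 = ((2*5*7)*3)*6 = (70*3)*6 = 210*6 = 1260)
q = 1260
-15 - q = -15 - 1*1260 = -15 - 1260 = -1275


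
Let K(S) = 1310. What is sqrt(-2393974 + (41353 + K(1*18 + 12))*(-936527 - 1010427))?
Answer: 2*I*sqrt(20766323119) ≈ 2.8821e+5*I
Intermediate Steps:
sqrt(-2393974 + (41353 + K(1*18 + 12))*(-936527 - 1010427)) = sqrt(-2393974 + (41353 + 1310)*(-936527 - 1010427)) = sqrt(-2393974 + 42663*(-1946954)) = sqrt(-2393974 - 83062898502) = sqrt(-83065292476) = 2*I*sqrt(20766323119)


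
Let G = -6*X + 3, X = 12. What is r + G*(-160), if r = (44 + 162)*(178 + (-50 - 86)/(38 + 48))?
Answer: 2037436/43 ≈ 47382.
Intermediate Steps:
G = -69 (G = -6*12 + 3 = -72 + 3 = -69)
r = 1562716/43 (r = 206*(178 - 136/86) = 206*(178 - 136*1/86) = 206*(178 - 68/43) = 206*(7586/43) = 1562716/43 ≈ 36342.)
r + G*(-160) = 1562716/43 - 69*(-160) = 1562716/43 + 11040 = 2037436/43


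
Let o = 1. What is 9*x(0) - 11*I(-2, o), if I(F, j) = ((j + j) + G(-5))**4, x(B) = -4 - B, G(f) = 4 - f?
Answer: -161087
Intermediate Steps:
I(F, j) = (9 + 2*j)**4 (I(F, j) = ((j + j) + (4 - 1*(-5)))**4 = (2*j + (4 + 5))**4 = (2*j + 9)**4 = (9 + 2*j)**4)
9*x(0) - 11*I(-2, o) = 9*(-4 - 1*0) - 11*(9 + 2*1)**4 = 9*(-4 + 0) - 11*(9 + 2)**4 = 9*(-4) - 11*11**4 = -36 - 11*14641 = -36 - 161051 = -161087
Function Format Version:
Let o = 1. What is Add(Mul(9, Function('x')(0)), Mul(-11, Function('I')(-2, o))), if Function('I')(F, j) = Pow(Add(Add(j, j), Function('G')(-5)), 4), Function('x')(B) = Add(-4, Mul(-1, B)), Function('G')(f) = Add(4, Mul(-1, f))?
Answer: -161087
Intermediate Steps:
Function('I')(F, j) = Pow(Add(9, Mul(2, j)), 4) (Function('I')(F, j) = Pow(Add(Add(j, j), Add(4, Mul(-1, -5))), 4) = Pow(Add(Mul(2, j), Add(4, 5)), 4) = Pow(Add(Mul(2, j), 9), 4) = Pow(Add(9, Mul(2, j)), 4))
Add(Mul(9, Function('x')(0)), Mul(-11, Function('I')(-2, o))) = Add(Mul(9, Add(-4, Mul(-1, 0))), Mul(-11, Pow(Add(9, Mul(2, 1)), 4))) = Add(Mul(9, Add(-4, 0)), Mul(-11, Pow(Add(9, 2), 4))) = Add(Mul(9, -4), Mul(-11, Pow(11, 4))) = Add(-36, Mul(-11, 14641)) = Add(-36, -161051) = -161087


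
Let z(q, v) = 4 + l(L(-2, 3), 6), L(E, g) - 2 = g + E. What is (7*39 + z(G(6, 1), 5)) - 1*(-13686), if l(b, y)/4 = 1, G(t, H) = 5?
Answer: 13967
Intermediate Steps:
L(E, g) = 2 + E + g (L(E, g) = 2 + (g + E) = 2 + (E + g) = 2 + E + g)
l(b, y) = 4 (l(b, y) = 4*1 = 4)
z(q, v) = 8 (z(q, v) = 4 + 4 = 8)
(7*39 + z(G(6, 1), 5)) - 1*(-13686) = (7*39 + 8) - 1*(-13686) = (273 + 8) + 13686 = 281 + 13686 = 13967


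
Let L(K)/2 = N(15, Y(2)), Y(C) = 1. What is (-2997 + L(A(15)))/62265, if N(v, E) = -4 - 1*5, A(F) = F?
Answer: -201/4151 ≈ -0.048422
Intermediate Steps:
N(v, E) = -9 (N(v, E) = -4 - 5 = -9)
L(K) = -18 (L(K) = 2*(-9) = -18)
(-2997 + L(A(15)))/62265 = (-2997 - 18)/62265 = -3015*1/62265 = -201/4151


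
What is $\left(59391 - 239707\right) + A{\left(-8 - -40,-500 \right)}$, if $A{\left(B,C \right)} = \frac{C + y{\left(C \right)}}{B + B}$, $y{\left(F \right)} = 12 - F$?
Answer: $- \frac{2885053}{16} \approx -1.8032 \cdot 10^{5}$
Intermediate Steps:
$A{\left(B,C \right)} = \frac{6}{B}$ ($A{\left(B,C \right)} = \frac{C - \left(-12 + C\right)}{B + B} = \frac{12}{2 B} = 12 \frac{1}{2 B} = \frac{6}{B}$)
$\left(59391 - 239707\right) + A{\left(-8 - -40,-500 \right)} = \left(59391 - 239707\right) + \frac{6}{-8 - -40} = -180316 + \frac{6}{-8 + 40} = -180316 + \frac{6}{32} = -180316 + 6 \cdot \frac{1}{32} = -180316 + \frac{3}{16} = - \frac{2885053}{16}$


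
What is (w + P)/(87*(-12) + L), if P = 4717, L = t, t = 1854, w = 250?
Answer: 4967/810 ≈ 6.1321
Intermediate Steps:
L = 1854
(w + P)/(87*(-12) + L) = (250 + 4717)/(87*(-12) + 1854) = 4967/(-1044 + 1854) = 4967/810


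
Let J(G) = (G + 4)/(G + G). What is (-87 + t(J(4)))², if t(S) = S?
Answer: 7396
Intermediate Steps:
J(G) = (4 + G)/(2*G) (J(G) = (4 + G)/((2*G)) = (4 + G)*(1/(2*G)) = (4 + G)/(2*G))
(-87 + t(J(4)))² = (-87 + (½)*(4 + 4)/4)² = (-87 + (½)*(¼)*8)² = (-87 + 1)² = (-86)² = 7396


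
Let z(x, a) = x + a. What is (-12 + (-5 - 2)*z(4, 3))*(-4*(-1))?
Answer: -244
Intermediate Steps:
z(x, a) = a + x
(-12 + (-5 - 2)*z(4, 3))*(-4*(-1)) = (-12 + (-5 - 2)*(3 + 4))*(-4*(-1)) = (-12 - 7*7)*4 = (-12 - 49)*4 = -61*4 = -244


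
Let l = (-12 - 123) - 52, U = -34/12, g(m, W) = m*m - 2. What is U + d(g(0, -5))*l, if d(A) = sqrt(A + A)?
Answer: -17/6 - 374*I ≈ -2.8333 - 374.0*I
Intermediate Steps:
g(m, W) = -2 + m**2 (g(m, W) = m**2 - 2 = -2 + m**2)
U = -17/6 (U = -34*1/12 = -17/6 ≈ -2.8333)
d(A) = sqrt(2)*sqrt(A) (d(A) = sqrt(2*A) = sqrt(2)*sqrt(A))
l = -187 (l = -135 - 52 = -187)
U + d(g(0, -5))*l = -17/6 + (sqrt(2)*sqrt(-2 + 0**2))*(-187) = -17/6 + (sqrt(2)*sqrt(-2 + 0))*(-187) = -17/6 + (sqrt(2)*sqrt(-2))*(-187) = -17/6 + (sqrt(2)*(I*sqrt(2)))*(-187) = -17/6 + (2*I)*(-187) = -17/6 - 374*I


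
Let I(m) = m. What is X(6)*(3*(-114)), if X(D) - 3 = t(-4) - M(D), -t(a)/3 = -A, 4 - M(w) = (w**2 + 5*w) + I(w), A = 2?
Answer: -26334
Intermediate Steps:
M(w) = 4 - w**2 - 6*w (M(w) = 4 - ((w**2 + 5*w) + w) = 4 - (w**2 + 6*w) = 4 + (-w**2 - 6*w) = 4 - w**2 - 6*w)
t(a) = 6 (t(a) = -(-3)*2 = -3*(-2) = 6)
X(D) = 5 + D**2 + 6*D (X(D) = 3 + (6 - (4 - D**2 - 6*D)) = 3 + (6 + (-4 + D**2 + 6*D)) = 3 + (2 + D**2 + 6*D) = 5 + D**2 + 6*D)
X(6)*(3*(-114)) = (5 + 6**2 + 6*6)*(3*(-114)) = (5 + 36 + 36)*(-342) = 77*(-342) = -26334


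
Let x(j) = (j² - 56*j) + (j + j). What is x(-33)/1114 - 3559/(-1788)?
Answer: 4549037/995916 ≈ 4.5677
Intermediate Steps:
x(j) = j² - 54*j (x(j) = (j² - 56*j) + 2*j = j² - 54*j)
x(-33)/1114 - 3559/(-1788) = -33*(-54 - 33)/1114 - 3559/(-1788) = -33*(-87)*(1/1114) - 3559*(-1/1788) = 2871*(1/1114) + 3559/1788 = 2871/1114 + 3559/1788 = 4549037/995916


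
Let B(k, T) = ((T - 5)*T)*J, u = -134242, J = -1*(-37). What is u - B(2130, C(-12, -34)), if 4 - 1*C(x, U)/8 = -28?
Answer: -2511714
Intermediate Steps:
J = 37
C(x, U) = 256 (C(x, U) = 32 - 8*(-28) = 32 + 224 = 256)
B(k, T) = 37*T*(-5 + T) (B(k, T) = ((T - 5)*T)*37 = ((-5 + T)*T)*37 = (T*(-5 + T))*37 = 37*T*(-5 + T))
u - B(2130, C(-12, -34)) = -134242 - 37*256*(-5 + 256) = -134242 - 37*256*251 = -134242 - 1*2377472 = -134242 - 2377472 = -2511714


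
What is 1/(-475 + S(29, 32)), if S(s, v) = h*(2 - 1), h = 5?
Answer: -1/470 ≈ -0.0021277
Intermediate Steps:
S(s, v) = 5 (S(s, v) = 5*(2 - 1) = 5*1 = 5)
1/(-475 + S(29, 32)) = 1/(-475 + 5) = 1/(-470) = -1/470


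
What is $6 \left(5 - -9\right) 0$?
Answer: $0$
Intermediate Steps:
$6 \left(5 - -9\right) 0 = 6 \left(5 + 9\right) 0 = 6 \cdot 14 \cdot 0 = 84 \cdot 0 = 0$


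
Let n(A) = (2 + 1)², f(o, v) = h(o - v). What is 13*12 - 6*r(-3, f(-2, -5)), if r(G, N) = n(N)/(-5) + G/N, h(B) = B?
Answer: 864/5 ≈ 172.80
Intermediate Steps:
f(o, v) = o - v
n(A) = 9 (n(A) = 3² = 9)
r(G, N) = -9/5 + G/N (r(G, N) = 9/(-5) + G/N = 9*(-⅕) + G/N = -9/5 + G/N)
13*12 - 6*r(-3, f(-2, -5)) = 13*12 - 6*(-9/5 - 3/(-2 - 1*(-5))) = 156 - 6*(-9/5 - 3/(-2 + 5)) = 156 - 6*(-9/5 - 3/3) = 156 - 6*(-9/5 - 3*⅓) = 156 - 6*(-9/5 - 1) = 156 - 6*(-14/5) = 156 + 84/5 = 864/5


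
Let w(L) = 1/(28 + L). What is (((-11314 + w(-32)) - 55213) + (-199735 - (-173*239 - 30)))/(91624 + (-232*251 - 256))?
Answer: -899541/132544 ≈ -6.7867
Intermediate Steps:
(((-11314 + w(-32)) - 55213) + (-199735 - (-173*239 - 30)))/(91624 + (-232*251 - 256)) = (((-11314 + 1/(28 - 32)) - 55213) + (-199735 - (-173*239 - 30)))/(91624 + (-232*251 - 256)) = (((-11314 + 1/(-4)) - 55213) + (-199735 - (-41347 - 30)))/(91624 + (-58232 - 256)) = (((-11314 - ¼) - 55213) + (-199735 - 1*(-41377)))/(91624 - 58488) = ((-45257/4 - 55213) + (-199735 + 41377))/33136 = (-266109/4 - 158358)*(1/33136) = -899541/4*1/33136 = -899541/132544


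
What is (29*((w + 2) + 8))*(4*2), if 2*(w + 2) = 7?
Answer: 2668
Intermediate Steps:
w = 3/2 (w = -2 + (1/2)*7 = -2 + 7/2 = 3/2 ≈ 1.5000)
(29*((w + 2) + 8))*(4*2) = (29*((3/2 + 2) + 8))*(4*2) = (29*(7/2 + 8))*8 = (29*(23/2))*8 = (667/2)*8 = 2668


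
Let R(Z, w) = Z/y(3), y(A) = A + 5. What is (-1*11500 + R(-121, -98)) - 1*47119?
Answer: -469073/8 ≈ -58634.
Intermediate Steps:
y(A) = 5 + A
R(Z, w) = Z/8 (R(Z, w) = Z/(5 + 3) = Z/8)
(-1*11500 + R(-121, -98)) - 1*47119 = (-1*11500 + (⅛)*(-121)) - 1*47119 = (-11500 - 121/8) - 47119 = -92121/8 - 47119 = -469073/8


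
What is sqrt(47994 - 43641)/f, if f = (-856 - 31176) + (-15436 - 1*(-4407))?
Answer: -sqrt(4353)/43061 ≈ -0.0015322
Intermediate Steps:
f = -43061 (f = -32032 + (-15436 + 4407) = -32032 - 11029 = -43061)
sqrt(47994 - 43641)/f = sqrt(47994 - 43641)/(-43061) = sqrt(4353)*(-1/43061) = -sqrt(4353)/43061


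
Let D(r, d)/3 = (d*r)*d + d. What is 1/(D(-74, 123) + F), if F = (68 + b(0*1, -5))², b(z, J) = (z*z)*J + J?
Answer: -1/3354300 ≈ -2.9812e-7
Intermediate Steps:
b(z, J) = J + J*z² (b(z, J) = z²*J + J = J*z² + J = J + J*z²)
D(r, d) = 3*d + 3*r*d² (D(r, d) = 3*((d*r)*d + d) = 3*(r*d² + d) = 3*(d + r*d²) = 3*d + 3*r*d²)
F = 3969 (F = (68 - 5*(1 + (0*1)²))² = (68 - 5*(1 + 0²))² = (68 - 5*(1 + 0))² = (68 - 5*1)² = (68 - 5)² = 63² = 3969)
1/(D(-74, 123) + F) = 1/(3*123*(1 + 123*(-74)) + 3969) = 1/(3*123*(1 - 9102) + 3969) = 1/(3*123*(-9101) + 3969) = 1/(-3358269 + 3969) = 1/(-3354300) = -1/3354300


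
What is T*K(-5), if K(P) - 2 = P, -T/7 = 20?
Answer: 420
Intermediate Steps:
T = -140 (T = -7*20 = -140)
K(P) = 2 + P
T*K(-5) = -140*(2 - 5) = -140*(-3) = 420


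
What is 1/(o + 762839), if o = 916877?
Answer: 1/1679716 ≈ 5.9534e-7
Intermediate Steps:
1/(o + 762839) = 1/(916877 + 762839) = 1/1679716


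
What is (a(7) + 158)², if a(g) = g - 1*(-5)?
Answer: 28900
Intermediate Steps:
a(g) = 5 + g (a(g) = g + 5 = 5 + g)
(a(7) + 158)² = ((5 + 7) + 158)² = (12 + 158)² = 170² = 28900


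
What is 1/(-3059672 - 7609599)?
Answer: -1/10669271 ≈ -9.3727e-8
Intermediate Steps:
1/(-3059672 - 7609599) = 1/(-10669271) = -1/10669271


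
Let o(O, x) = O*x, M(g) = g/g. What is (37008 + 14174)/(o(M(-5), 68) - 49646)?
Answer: -25591/24789 ≈ -1.0324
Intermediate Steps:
M(g) = 1
(37008 + 14174)/(o(M(-5), 68) - 49646) = (37008 + 14174)/(1*68 - 49646) = 51182/(68 - 49646) = 51182/(-49578) = 51182*(-1/49578) = -25591/24789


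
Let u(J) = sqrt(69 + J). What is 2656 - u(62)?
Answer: 2656 - sqrt(131) ≈ 2644.6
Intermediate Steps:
2656 - u(62) = 2656 - sqrt(69 + 62) = 2656 - sqrt(131)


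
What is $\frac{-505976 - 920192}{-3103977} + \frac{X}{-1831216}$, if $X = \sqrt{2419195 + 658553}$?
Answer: $\frac{1426168}{3103977} - \frac{3 \sqrt{85493}}{915608} \approx 0.45851$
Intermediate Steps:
$X = 6 \sqrt{85493}$ ($X = \sqrt{3077748} = 6 \sqrt{85493} \approx 1754.4$)
$\frac{-505976 - 920192}{-3103977} + \frac{X}{-1831216} = \frac{-505976 - 920192}{-3103977} + \frac{6 \sqrt{85493}}{-1831216} = \left(-505976 - 920192\right) \left(- \frac{1}{3103977}\right) + 6 \sqrt{85493} \left(- \frac{1}{1831216}\right) = \left(-1426168\right) \left(- \frac{1}{3103977}\right) - \frac{3 \sqrt{85493}}{915608} = \frac{1426168}{3103977} - \frac{3 \sqrt{85493}}{915608}$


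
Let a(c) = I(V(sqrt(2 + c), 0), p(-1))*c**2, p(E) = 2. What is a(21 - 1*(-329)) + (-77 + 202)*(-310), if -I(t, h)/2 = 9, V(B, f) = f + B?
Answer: -2243750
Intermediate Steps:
V(B, f) = B + f
I(t, h) = -18 (I(t, h) = -2*9 = -18)
a(c) = -18*c**2
a(21 - 1*(-329)) + (-77 + 202)*(-310) = -18*(21 - 1*(-329))**2 + (-77 + 202)*(-310) = -18*(21 + 329)**2 + 125*(-310) = -18*350**2 - 38750 = -18*122500 - 38750 = -2205000 - 38750 = -2243750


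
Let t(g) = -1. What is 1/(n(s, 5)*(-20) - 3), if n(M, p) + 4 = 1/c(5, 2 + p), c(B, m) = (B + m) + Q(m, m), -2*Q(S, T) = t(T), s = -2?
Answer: 5/377 ≈ 0.013263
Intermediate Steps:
Q(S, T) = ½ (Q(S, T) = -½*(-1) = ½)
c(B, m) = ½ + B + m (c(B, m) = (B + m) + ½ = ½ + B + m)
n(M, p) = -4 + 1/(15/2 + p) (n(M, p) = -4 + 1/(½ + 5 + (2 + p)) = -4 + 1/(15/2 + p))
1/(n(s, 5)*(-20) - 3) = 1/((2*(-29 - 4*5)/(15 + 2*5))*(-20) - 3) = 1/((2*(-29 - 20)/(15 + 10))*(-20) - 3) = 1/((2*(-49)/25)*(-20) - 3) = 1/((2*(1/25)*(-49))*(-20) - 3) = 1/(-98/25*(-20) - 3) = 1/(392/5 - 3) = 1/(377/5) = 5/377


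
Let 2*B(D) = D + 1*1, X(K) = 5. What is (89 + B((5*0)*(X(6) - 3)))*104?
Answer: 9308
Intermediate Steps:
B(D) = ½ + D/2 (B(D) = (D + 1*1)/2 = (D + 1)/2 = (1 + D)/2 = ½ + D/2)
(89 + B((5*0)*(X(6) - 3)))*104 = (89 + (½ + ((5*0)*(5 - 3))/2))*104 = (89 + (½ + (0*2)/2))*104 = (89 + (½ + (½)*0))*104 = (89 + (½ + 0))*104 = (89 + ½)*104 = (179/2)*104 = 9308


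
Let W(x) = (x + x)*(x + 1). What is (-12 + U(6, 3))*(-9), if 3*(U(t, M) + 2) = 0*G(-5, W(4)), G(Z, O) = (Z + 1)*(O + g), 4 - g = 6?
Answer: 126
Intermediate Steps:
g = -2 (g = 4 - 1*6 = 4 - 6 = -2)
W(x) = 2*x*(1 + x) (W(x) = (2*x)*(1 + x) = 2*x*(1 + x))
G(Z, O) = (1 + Z)*(-2 + O) (G(Z, O) = (Z + 1)*(O - 2) = (1 + Z)*(-2 + O))
U(t, M) = -2 (U(t, M) = -2 + (0*(-2 + 2*4*(1 + 4) - 2*(-5) + (2*4*(1 + 4))*(-5)))/3 = -2 + (0*(-2 + 2*4*5 + 10 + (2*4*5)*(-5)))/3 = -2 + (0*(-2 + 40 + 10 + 40*(-5)))/3 = -2 + (0*(-2 + 40 + 10 - 200))/3 = -2 + (0*(-152))/3 = -2 + (1/3)*0 = -2 + 0 = -2)
(-12 + U(6, 3))*(-9) = (-12 - 2)*(-9) = -14*(-9) = 126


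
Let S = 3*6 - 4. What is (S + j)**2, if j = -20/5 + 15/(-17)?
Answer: 24025/289 ≈ 83.131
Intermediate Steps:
j = -83/17 (j = -20*1/5 + 15*(-1/17) = -4 - 15/17 = -83/17 ≈ -4.8824)
S = 14 (S = 18 - 4 = 14)
(S + j)**2 = (14 - 83/17)**2 = (155/17)**2 = 24025/289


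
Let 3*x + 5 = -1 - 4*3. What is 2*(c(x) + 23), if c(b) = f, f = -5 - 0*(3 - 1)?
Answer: 36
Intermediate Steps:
f = -5 (f = -5 - 0*2 = -5 - 1*0 = -5 + 0 = -5)
x = -6 (x = -5/3 + (-1 - 4*3)/3 = -5/3 + (-1 - 12)/3 = -5/3 + (1/3)*(-13) = -5/3 - 13/3 = -6)
c(b) = -5
2*(c(x) + 23) = 2*(-5 + 23) = 2*18 = 36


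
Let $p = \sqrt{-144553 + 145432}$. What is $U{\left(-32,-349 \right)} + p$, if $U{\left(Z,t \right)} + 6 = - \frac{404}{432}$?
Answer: $- \frac{749}{108} + \sqrt{879} \approx 22.713$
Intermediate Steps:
$U{\left(Z,t \right)} = - \frac{749}{108}$ ($U{\left(Z,t \right)} = -6 - \frac{404}{432} = -6 - \frac{101}{108} = - \frac{749}{108}$)
$p = \sqrt{879} \approx 29.648$
$U{\left(-32,-349 \right)} + p = - \frac{749}{108} + \sqrt{879}$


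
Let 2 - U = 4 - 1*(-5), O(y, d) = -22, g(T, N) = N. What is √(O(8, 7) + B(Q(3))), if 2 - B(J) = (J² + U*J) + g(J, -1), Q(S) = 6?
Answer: I*√13 ≈ 3.6056*I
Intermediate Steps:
U = -7 (U = 2 - (4 - 1*(-5)) = 2 - (4 + 5) = 2 - 1*9 = 2 - 9 = -7)
B(J) = 3 - J² + 7*J (B(J) = 2 - ((J² - 7*J) - 1) = 2 - (-1 + J² - 7*J) = 2 + (1 - J² + 7*J) = 3 - J² + 7*J)
√(O(8, 7) + B(Q(3))) = √(-22 + (3 - 1*6² + 7*6)) = √(-22 + (3 - 1*36 + 42)) = √(-22 + (3 - 36 + 42)) = √(-22 + 9) = √(-13) = I*√13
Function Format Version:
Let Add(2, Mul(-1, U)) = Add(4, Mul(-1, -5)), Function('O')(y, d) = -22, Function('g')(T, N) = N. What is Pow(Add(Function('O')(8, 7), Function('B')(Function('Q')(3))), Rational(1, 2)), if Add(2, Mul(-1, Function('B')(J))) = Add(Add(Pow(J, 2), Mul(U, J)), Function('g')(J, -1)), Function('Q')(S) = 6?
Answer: Mul(I, Pow(13, Rational(1, 2))) ≈ Mul(3.6056, I)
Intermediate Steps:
U = -7 (U = Add(2, Mul(-1, Add(4, Mul(-1, -5)))) = Add(2, Mul(-1, Add(4, 5))) = Add(2, Mul(-1, 9)) = Add(2, -9) = -7)
Function('B')(J) = Add(3, Mul(-1, Pow(J, 2)), Mul(7, J)) (Function('B')(J) = Add(2, Mul(-1, Add(Add(Pow(J, 2), Mul(-7, J)), -1))) = Add(2, Mul(-1, Add(-1, Pow(J, 2), Mul(-7, J)))) = Add(2, Add(1, Mul(-1, Pow(J, 2)), Mul(7, J))) = Add(3, Mul(-1, Pow(J, 2)), Mul(7, J)))
Pow(Add(Function('O')(8, 7), Function('B')(Function('Q')(3))), Rational(1, 2)) = Pow(Add(-22, Add(3, Mul(-1, Pow(6, 2)), Mul(7, 6))), Rational(1, 2)) = Pow(Add(-22, Add(3, Mul(-1, 36), 42)), Rational(1, 2)) = Pow(Add(-22, Add(3, -36, 42)), Rational(1, 2)) = Pow(Add(-22, 9), Rational(1, 2)) = Pow(-13, Rational(1, 2)) = Mul(I, Pow(13, Rational(1, 2)))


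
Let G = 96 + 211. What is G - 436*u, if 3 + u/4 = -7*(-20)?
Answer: -238621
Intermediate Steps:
u = 548 (u = -12 + 4*(-7*(-20)) = -12 + 4*140 = -12 + 560 = 548)
G = 307
G - 436*u = 307 - 436*548 = 307 - 238928 = -238621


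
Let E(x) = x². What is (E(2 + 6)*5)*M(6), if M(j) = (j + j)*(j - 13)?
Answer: -26880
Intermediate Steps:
M(j) = 2*j*(-13 + j) (M(j) = (2*j)*(-13 + j) = 2*j*(-13 + j))
(E(2 + 6)*5)*M(6) = ((2 + 6)²*5)*(2*6*(-13 + 6)) = (8²*5)*(2*6*(-7)) = (64*5)*(-84) = 320*(-84) = -26880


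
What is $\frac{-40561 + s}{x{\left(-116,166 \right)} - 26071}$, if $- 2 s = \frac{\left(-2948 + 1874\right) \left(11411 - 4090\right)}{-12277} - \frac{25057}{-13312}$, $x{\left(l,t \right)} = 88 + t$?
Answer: $\frac{1214805507615}{767147104256} \approx 1.5835$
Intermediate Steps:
$s = - \frac{104976606037}{326862848}$ ($s = - \frac{\frac{\left(-2948 + 1874\right) \left(11411 - 4090\right)}{-12277} - \frac{25057}{-13312}}{2} = - \frac{\left(-1074\right) 7321 \left(- \frac{1}{12277}\right) - - \frac{25057}{13312}}{2} = - \frac{\left(-7862754\right) \left(- \frac{1}{12277}\right) + \frac{25057}{13312}}{2} = - \frac{\frac{7862754}{12277} + \frac{25057}{13312}}{2} = \left(- \frac{1}{2}\right) \frac{104976606037}{163431424} = - \frac{104976606037}{326862848} \approx -321.16$)
$\frac{-40561 + s}{x{\left(-116,166 \right)} - 26071} = \frac{-40561 - \frac{104976606037}{326862848}}{\left(88 + 166\right) - 26071} = - \frac{13362860583765}{326862848 \left(254 - 26071\right)} = - \frac{13362860583765}{326862848 \left(-25817\right)} = \left(- \frac{13362860583765}{326862848}\right) \left(- \frac{1}{25817}\right) = \frac{1214805507615}{767147104256}$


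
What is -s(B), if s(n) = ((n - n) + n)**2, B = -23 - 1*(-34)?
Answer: -121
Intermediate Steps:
B = 11 (B = -23 + 34 = 11)
s(n) = n**2 (s(n) = (0 + n)**2 = n**2)
-s(B) = -1*11**2 = -1*121 = -121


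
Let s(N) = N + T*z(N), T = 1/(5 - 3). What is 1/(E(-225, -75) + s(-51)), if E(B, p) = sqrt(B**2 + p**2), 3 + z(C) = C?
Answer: 13/8361 + 25*sqrt(10)/16722 ≈ 0.0062826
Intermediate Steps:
z(C) = -3 + C
T = 1/2 ≈ 0.50000
s(N) = -3/2 + 3*N/2 (s(N) = N + (-3 + N)/2 = N + (-3/2 + N/2) = -3/2 + 3*N/2)
1/(E(-225, -75) + s(-51)) = 1/(sqrt((-225)**2 + (-75)**2) + (-3/2 + (3/2)*(-51))) = 1/(sqrt(50625 + 5625) + (-3/2 - 153/2)) = 1/(sqrt(56250) - 78) = 1/(75*sqrt(10) - 78) = 1/(-78 + 75*sqrt(10))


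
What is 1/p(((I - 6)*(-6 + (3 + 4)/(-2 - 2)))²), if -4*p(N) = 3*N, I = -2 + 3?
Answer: -64/72075 ≈ -0.00088796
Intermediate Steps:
I = 1
p(N) = -3*N/4
1/p(((I - 6)*(-6 + (3 + 4)/(-2 - 2)))²) = 1/(-3*(1 - 6)²*(-6 + (3 + 4)/(-2 - 2))²/4) = 1/(-3*25*(-6 + 7/(-4))²/4) = 1/(-3*25*(-6 + 7*(-¼))²/4) = 1/(-3*25*(-6 - 7/4)²/4) = 1/(-3*(-5*(-31/4))²/4) = 1/(-3*(155/4)²/4) = 1/(-¾*24025/16) = 1/(-72075/64) = -64/72075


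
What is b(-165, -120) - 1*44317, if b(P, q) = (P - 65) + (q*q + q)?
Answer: -30267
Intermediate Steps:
b(P, q) = -65 + P + q + q² (b(P, q) = (-65 + P) + (q² + q) = (-65 + P) + (q + q²) = -65 + P + q + q²)
b(-165, -120) - 1*44317 = (-65 - 165 - 120 + (-120)²) - 1*44317 = (-65 - 165 - 120 + 14400) - 44317 = 14050 - 44317 = -30267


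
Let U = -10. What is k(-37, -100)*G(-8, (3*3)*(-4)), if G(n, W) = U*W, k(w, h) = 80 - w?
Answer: 42120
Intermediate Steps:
G(n, W) = -10*W
k(-37, -100)*G(-8, (3*3)*(-4)) = (80 - 1*(-37))*(-10*3*3*(-4)) = (80 + 37)*(-90*(-4)) = 117*(-10*(-36)) = 117*360 = 42120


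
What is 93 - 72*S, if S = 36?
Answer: -2499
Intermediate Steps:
93 - 72*S = 93 - 72*36 = 93 - 2592 = -2499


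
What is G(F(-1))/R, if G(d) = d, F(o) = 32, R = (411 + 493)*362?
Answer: 2/20453 ≈ 9.7785e-5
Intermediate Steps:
R = 327248 (R = 904*362 = 327248)
G(F(-1))/R = 32/327248 = 32*(1/327248) = 2/20453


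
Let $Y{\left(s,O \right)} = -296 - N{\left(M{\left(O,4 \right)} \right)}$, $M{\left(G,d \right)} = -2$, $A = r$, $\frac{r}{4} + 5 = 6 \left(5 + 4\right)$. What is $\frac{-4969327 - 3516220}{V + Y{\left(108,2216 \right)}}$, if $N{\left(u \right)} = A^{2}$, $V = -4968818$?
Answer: $\frac{8485547}{5007530} \approx 1.6946$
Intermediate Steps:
$r = 196$ ($r = -20 + 4 \cdot 6 \left(5 + 4\right) = -20 + 4 \cdot 6 \cdot 9 = -20 + 4 \cdot 54 = -20 + 216 = 196$)
$A = 196$
$N{\left(u \right)} = 38416$ ($N{\left(u \right)} = 196^{2} = 38416$)
$Y{\left(s,O \right)} = -38712$ ($Y{\left(s,O \right)} = -296 - 38416 = -38712$)
$\frac{-4969327 - 3516220}{V + Y{\left(108,2216 \right)}} = \frac{-4969327 - 3516220}{-4968818 - 38712} = - \frac{8485547}{-5007530} = \left(-8485547\right) \left(- \frac{1}{5007530}\right) = \frac{8485547}{5007530}$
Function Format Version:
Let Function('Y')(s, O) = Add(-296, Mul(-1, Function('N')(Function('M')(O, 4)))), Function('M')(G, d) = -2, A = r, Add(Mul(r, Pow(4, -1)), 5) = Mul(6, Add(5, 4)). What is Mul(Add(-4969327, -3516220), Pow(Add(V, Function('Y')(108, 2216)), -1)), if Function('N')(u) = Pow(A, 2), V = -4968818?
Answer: Rational(8485547, 5007530) ≈ 1.6946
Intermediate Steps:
r = 196 (r = Add(-20, Mul(4, Mul(6, Add(5, 4)))) = Add(-20, Mul(4, Mul(6, 9))) = Add(-20, Mul(4, 54)) = Add(-20, 216) = 196)
A = 196
Function('N')(u) = 38416 (Function('N')(u) = Pow(196, 2) = 38416)
Function('Y')(s, O) = -38712 (Function('Y')(s, O) = Add(-296, Mul(-1, 38416)) = Add(-296, -38416) = -38712)
Mul(Add(-4969327, -3516220), Pow(Add(V, Function('Y')(108, 2216)), -1)) = Mul(Add(-4969327, -3516220), Pow(Add(-4968818, -38712), -1)) = Mul(-8485547, Pow(-5007530, -1)) = Mul(-8485547, Rational(-1, 5007530)) = Rational(8485547, 5007530)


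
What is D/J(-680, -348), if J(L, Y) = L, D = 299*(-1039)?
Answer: 310661/680 ≈ 456.85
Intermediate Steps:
D = -310661
D/J(-680, -348) = -310661/(-680) = -310661*(-1/680) = 310661/680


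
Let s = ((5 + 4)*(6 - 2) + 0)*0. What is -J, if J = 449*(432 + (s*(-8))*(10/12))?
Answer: -193968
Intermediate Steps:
s = 0 (s = (9*4 + 0)*0 = (36 + 0)*0 = 36*0 = 0)
J = 193968 (J = 449*(432 + (0*(-8))*(10/12)) = 449*(432 + 0*(10*(1/12))) = 449*(432 + 0*(⅚)) = 449*(432 + 0) = 449*432 = 193968)
-J = -1*193968 = -193968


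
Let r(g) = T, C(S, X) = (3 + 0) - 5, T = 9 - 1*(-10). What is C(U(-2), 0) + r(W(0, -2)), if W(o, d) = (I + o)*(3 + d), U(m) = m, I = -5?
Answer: 17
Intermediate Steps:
W(o, d) = (-5 + o)*(3 + d)
T = 19 (T = 9 + 10 = 19)
C(S, X) = -2 (C(S, X) = 3 - 5 = -2)
r(g) = 19
C(U(-2), 0) + r(W(0, -2)) = -2 + 19 = 17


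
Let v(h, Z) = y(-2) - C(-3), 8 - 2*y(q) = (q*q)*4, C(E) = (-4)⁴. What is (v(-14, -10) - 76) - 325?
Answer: -661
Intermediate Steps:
C(E) = 256
y(q) = 4 - 2*q² (y(q) = 4 - q*q*4/2 = 4 - q²*4/2 = 4 - 2*q²)
v(h, Z) = -260 (v(h, Z) = (4 - 2*(-2)²) - 1*256 = (4 - 2*4) - 256 = (4 - 8) - 256 = -4 - 256 = -260)
(v(-14, -10) - 76) - 325 = (-260 - 76) - 325 = -336 - 325 = -661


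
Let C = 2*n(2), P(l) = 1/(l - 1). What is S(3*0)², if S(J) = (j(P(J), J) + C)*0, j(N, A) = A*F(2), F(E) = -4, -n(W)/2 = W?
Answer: 0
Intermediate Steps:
n(W) = -2*W
P(l) = 1/(-1 + l)
j(N, A) = -4*A (j(N, A) = A*(-4) = -4*A)
C = -8 (C = 2*(-2*2) = 2*(-4) = -8)
S(J) = 0 (S(J) = (-4*J - 8)*0 = (-8 - 4*J)*0 = 0)
S(3*0)² = 0² = 0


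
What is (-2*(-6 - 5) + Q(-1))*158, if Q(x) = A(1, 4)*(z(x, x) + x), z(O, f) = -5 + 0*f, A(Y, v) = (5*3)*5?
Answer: -67624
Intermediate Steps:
A(Y, v) = 75 (A(Y, v) = 15*5 = 75)
z(O, f) = -5 (z(O, f) = -5 + 0 = -5)
Q(x) = -375 + 75*x (Q(x) = 75*(-5 + x) = -375 + 75*x)
(-2*(-6 - 5) + Q(-1))*158 = (-2*(-6 - 5) + (-375 + 75*(-1)))*158 = (-2*(-11) + (-375 - 75))*158 = (22 - 450)*158 = -428*158 = -67624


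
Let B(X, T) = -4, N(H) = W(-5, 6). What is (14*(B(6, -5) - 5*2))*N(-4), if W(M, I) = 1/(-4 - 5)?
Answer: 196/9 ≈ 21.778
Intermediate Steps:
W(M, I) = -1/9 (W(M, I) = 1/(-9) = -1/9)
N(H) = -1/9
(14*(B(6, -5) - 5*2))*N(-4) = (14*(-4 - 5*2))*(-1/9) = (14*(-4 - 10))*(-1/9) = (14*(-14))*(-1/9) = -196*(-1/9) = 196/9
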